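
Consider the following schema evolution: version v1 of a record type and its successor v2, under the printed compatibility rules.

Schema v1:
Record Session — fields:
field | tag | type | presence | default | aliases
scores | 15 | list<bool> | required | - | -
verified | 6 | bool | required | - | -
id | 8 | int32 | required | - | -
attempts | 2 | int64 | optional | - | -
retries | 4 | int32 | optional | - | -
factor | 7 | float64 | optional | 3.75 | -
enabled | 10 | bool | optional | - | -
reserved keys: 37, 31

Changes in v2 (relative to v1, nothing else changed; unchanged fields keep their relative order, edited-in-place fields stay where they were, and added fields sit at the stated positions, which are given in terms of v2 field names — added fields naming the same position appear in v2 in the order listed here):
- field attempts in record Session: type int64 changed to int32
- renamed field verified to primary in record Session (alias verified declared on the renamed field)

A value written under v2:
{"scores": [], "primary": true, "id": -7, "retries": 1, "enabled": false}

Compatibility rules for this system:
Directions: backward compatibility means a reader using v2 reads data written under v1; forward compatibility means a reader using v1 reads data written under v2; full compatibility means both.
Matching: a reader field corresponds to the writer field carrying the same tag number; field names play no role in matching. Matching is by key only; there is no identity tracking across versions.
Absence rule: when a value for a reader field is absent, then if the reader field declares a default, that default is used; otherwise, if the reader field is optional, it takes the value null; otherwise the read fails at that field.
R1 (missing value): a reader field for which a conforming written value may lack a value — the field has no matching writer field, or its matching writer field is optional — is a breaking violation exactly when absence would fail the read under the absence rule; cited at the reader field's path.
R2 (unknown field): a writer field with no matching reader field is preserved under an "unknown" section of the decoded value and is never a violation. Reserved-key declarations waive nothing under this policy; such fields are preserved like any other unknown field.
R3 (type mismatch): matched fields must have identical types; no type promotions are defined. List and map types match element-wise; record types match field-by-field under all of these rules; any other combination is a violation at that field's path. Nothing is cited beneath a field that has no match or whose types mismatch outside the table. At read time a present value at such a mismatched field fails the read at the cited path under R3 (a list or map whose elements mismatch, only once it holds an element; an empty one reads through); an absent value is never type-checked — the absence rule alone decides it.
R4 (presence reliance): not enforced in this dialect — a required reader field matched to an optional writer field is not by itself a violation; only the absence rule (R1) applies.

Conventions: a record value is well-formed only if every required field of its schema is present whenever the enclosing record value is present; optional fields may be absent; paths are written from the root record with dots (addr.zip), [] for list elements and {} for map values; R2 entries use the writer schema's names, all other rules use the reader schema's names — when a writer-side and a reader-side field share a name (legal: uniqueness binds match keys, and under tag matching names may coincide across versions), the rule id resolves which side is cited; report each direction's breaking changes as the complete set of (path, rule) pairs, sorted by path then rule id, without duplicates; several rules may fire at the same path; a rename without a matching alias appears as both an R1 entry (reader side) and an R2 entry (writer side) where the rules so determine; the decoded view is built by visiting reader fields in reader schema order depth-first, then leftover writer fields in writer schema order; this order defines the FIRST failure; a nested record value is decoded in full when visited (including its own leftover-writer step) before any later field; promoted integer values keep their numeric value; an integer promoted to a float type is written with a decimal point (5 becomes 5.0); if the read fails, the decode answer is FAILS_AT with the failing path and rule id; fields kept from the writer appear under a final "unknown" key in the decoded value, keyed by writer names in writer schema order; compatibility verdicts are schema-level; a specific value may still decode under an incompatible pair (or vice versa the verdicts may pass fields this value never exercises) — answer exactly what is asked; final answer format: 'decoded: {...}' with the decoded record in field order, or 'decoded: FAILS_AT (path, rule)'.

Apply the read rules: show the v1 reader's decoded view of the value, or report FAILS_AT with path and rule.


arrows below run writer -> reader for Session
decode walk for Session under reader schema v1:
  scores := []
  verified := true (from writer primary)
  id := -7
  attempts := null (missing; optional => null)
  retries := 1
  factor := 3.75 (missing; default applied)
  enabled := false
  => decoded: {"scores": [], "verified": true, "id": -7, "attempts": null, "retries": 1, "factor": 3.75, "enabled": false}
checking off the Session differences that do not matter here:
  field attempts in record Session: type int64 changed to int32 -> matters for Session compatibility verdicts, not for this value's decode
  renamed field verified to primary in record Session (alias verified declared on the renamed field) -> fires no rule on Session under this dialect and leaves the result unchanged

decoded: {"scores": [], "verified": true, "id": -7, "attempts": null, "retries": 1, "factor": 3.75, "enabled": false}


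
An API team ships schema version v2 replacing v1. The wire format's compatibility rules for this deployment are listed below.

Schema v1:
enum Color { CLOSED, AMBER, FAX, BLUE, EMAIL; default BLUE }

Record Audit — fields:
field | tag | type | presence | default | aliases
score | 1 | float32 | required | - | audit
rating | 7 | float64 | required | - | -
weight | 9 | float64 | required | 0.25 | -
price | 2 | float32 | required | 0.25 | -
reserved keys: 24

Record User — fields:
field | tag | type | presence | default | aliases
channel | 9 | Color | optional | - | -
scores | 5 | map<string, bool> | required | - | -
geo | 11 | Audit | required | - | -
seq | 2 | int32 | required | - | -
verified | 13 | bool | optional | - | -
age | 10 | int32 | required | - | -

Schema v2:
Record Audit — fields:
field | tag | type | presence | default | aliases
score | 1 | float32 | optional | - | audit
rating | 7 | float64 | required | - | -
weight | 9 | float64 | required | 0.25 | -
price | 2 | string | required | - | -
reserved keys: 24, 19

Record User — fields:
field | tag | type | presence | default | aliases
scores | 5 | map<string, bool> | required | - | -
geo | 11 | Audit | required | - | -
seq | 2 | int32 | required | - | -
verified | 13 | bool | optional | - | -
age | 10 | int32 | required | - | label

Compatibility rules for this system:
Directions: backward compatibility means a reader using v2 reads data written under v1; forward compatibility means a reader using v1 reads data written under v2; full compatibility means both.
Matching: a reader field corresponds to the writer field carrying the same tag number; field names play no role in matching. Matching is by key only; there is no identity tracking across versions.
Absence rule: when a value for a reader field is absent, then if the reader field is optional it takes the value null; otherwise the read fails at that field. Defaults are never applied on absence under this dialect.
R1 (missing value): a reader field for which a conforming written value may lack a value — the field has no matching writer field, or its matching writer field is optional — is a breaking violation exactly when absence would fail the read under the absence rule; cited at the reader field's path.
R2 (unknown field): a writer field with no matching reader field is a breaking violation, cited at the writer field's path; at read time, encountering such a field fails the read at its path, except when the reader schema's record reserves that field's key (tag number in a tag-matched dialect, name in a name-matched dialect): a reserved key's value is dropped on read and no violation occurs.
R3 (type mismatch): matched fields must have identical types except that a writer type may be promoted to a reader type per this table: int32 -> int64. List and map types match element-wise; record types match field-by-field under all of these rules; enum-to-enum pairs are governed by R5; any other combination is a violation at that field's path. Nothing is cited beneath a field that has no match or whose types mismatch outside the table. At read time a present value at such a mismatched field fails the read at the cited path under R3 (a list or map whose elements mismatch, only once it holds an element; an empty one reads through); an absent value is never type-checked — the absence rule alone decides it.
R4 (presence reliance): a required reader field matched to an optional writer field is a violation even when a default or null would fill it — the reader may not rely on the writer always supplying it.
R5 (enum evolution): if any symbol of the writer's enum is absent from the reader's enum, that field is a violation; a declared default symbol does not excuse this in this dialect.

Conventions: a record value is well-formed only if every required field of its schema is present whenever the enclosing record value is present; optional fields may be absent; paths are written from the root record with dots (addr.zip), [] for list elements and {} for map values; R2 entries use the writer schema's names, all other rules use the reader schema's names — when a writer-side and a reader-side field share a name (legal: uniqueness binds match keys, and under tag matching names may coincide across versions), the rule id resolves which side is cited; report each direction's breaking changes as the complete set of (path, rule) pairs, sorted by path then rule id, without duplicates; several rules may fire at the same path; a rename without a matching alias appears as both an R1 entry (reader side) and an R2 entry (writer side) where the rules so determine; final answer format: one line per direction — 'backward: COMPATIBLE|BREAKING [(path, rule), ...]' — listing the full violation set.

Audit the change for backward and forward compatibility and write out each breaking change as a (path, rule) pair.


backward: BREAKING [(channel, R2), (geo.price, R3)]; forward: BREAKING [(geo.price, R3), (geo.score, R1), (geo.score, R4)]

each type pair in User: writer, then reader
checking backward for User: reader v2 against writer v1:
  scores: map<string, bool> -> map<string, bool>, writer required; from scores
  geo: Audit -> Audit, writer required; from geo
  seq: int32 -> int32, writer required; from seq
  verified: bool -> bool, writer optional; from verified
  age: int32 -> int32, writer required; from age
  writer channel: unknown to reader
  geo.score: float32 -> float32, writer required; from geo.score
  geo.rating: float64 -> float64, writer required; from geo.rating
  geo.weight: float64 -> float64, writer required; from geo.weight
  geo.price: float32 -> string, writer required; from geo.price
  rule R2 violated at channel
  rule R3 violated at geo.price
  => 2 violation(s): backward is BREAKING for User
checking forward for User: reader v1 against writer v2:
  no writer field matches reader channel
  scores: map<string, bool> -> map<string, bool>, writer required; from scores
  geo: Audit -> Audit, writer required; from geo
  seq: int32 -> int32, writer required; from seq
  verified: bool -> bool, writer optional; from verified
  age: int32 -> int32, writer required; from age
  geo.score: float32 -> float32, writer optional; from geo.score
  geo.rating: float64 -> float64, writer required; from geo.rating
  geo.weight: float64 -> float64, writer required; from geo.weight
  geo.price: string -> float32, writer required; from geo.price
  rule R3 violated at geo.price
  rule R1 violated at geo.score
  rule R4 violated at geo.score
  => 3 violation(s): forward is BREAKING for User


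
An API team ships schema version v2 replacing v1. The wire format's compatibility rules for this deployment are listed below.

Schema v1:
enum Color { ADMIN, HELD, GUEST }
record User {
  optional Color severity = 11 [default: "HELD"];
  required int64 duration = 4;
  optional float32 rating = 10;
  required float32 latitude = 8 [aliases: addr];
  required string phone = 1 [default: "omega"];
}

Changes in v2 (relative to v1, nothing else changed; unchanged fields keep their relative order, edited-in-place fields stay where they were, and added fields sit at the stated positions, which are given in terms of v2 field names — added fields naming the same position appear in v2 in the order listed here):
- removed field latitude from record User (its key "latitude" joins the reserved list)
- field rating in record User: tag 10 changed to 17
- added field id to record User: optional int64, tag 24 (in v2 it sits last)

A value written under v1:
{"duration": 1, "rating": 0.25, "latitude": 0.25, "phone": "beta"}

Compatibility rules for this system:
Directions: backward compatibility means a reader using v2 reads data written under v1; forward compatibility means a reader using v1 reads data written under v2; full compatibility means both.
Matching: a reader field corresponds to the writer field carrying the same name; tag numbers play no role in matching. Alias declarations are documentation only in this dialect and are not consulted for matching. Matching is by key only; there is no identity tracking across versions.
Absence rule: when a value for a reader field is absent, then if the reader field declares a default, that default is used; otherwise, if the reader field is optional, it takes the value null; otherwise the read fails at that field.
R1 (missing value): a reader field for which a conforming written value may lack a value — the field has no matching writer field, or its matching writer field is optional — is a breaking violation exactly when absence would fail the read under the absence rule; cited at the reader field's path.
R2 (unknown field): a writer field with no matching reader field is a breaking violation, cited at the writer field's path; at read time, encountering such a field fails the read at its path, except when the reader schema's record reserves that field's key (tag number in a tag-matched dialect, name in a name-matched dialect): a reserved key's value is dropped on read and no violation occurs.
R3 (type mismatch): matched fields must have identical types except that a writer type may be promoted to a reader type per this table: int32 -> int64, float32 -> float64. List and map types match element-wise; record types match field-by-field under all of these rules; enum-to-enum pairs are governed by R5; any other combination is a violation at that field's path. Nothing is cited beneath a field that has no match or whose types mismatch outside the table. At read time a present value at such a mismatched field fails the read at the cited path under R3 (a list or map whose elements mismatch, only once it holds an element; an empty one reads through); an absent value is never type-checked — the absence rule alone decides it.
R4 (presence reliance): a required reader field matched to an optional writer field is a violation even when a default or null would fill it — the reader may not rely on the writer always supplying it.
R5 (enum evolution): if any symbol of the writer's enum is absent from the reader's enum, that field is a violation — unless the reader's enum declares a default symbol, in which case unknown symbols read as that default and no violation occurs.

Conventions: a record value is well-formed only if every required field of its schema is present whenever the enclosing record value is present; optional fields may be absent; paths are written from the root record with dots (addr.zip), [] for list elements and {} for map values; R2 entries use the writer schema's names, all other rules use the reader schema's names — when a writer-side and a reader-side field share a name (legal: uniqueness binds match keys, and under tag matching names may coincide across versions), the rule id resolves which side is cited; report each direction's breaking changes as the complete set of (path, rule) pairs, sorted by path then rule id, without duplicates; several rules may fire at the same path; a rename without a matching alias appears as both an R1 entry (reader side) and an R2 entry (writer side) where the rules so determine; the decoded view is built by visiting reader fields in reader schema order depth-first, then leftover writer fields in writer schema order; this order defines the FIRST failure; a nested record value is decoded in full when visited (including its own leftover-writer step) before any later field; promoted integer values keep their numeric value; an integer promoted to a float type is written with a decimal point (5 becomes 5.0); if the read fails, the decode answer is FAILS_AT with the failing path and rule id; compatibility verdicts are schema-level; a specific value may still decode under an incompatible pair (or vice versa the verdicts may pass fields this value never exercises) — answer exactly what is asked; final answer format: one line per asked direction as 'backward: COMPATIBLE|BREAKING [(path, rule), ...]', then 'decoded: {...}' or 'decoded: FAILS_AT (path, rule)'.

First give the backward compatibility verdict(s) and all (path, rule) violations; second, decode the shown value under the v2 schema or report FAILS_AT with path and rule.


arrows below run writer -> reader for User
backward analysis of User with v2 as reader and v1 as writer:
  severity: paired with writer severity (Color -> Color; writer optional)
  duration: paired with writer duration (int64 -> int64; writer required)
  rating: paired with writer rating (float32 -> float32; writer optional)
  phone: paired with writer phone (string -> string; writer required)
  id: no writer match
  writer field latitude has no reader counterpart
  => no violations; backward on User: COMPATIBLE
migrating the User value to v2:
  severity := "HELD" (absent -> default)
  duration := 1
  rating := 0.25
  phone := "beta"
  id := null (absent, optional -> null)
  writer latitude: reserved -> dropped
  => decoded: {"severity": "HELD", "duration": 1, "rating": 0.25, "phone": "beta", "id": null}
diffs on User not affecting the asked answer:
  field rating in record User: tag 10 changed to 17 -> fires no rule on User, leaving the asked answer as it is

backward: COMPATIBLE []; decoded: {"severity": "HELD", "duration": 1, "rating": 0.25, "phone": "beta", "id": null}


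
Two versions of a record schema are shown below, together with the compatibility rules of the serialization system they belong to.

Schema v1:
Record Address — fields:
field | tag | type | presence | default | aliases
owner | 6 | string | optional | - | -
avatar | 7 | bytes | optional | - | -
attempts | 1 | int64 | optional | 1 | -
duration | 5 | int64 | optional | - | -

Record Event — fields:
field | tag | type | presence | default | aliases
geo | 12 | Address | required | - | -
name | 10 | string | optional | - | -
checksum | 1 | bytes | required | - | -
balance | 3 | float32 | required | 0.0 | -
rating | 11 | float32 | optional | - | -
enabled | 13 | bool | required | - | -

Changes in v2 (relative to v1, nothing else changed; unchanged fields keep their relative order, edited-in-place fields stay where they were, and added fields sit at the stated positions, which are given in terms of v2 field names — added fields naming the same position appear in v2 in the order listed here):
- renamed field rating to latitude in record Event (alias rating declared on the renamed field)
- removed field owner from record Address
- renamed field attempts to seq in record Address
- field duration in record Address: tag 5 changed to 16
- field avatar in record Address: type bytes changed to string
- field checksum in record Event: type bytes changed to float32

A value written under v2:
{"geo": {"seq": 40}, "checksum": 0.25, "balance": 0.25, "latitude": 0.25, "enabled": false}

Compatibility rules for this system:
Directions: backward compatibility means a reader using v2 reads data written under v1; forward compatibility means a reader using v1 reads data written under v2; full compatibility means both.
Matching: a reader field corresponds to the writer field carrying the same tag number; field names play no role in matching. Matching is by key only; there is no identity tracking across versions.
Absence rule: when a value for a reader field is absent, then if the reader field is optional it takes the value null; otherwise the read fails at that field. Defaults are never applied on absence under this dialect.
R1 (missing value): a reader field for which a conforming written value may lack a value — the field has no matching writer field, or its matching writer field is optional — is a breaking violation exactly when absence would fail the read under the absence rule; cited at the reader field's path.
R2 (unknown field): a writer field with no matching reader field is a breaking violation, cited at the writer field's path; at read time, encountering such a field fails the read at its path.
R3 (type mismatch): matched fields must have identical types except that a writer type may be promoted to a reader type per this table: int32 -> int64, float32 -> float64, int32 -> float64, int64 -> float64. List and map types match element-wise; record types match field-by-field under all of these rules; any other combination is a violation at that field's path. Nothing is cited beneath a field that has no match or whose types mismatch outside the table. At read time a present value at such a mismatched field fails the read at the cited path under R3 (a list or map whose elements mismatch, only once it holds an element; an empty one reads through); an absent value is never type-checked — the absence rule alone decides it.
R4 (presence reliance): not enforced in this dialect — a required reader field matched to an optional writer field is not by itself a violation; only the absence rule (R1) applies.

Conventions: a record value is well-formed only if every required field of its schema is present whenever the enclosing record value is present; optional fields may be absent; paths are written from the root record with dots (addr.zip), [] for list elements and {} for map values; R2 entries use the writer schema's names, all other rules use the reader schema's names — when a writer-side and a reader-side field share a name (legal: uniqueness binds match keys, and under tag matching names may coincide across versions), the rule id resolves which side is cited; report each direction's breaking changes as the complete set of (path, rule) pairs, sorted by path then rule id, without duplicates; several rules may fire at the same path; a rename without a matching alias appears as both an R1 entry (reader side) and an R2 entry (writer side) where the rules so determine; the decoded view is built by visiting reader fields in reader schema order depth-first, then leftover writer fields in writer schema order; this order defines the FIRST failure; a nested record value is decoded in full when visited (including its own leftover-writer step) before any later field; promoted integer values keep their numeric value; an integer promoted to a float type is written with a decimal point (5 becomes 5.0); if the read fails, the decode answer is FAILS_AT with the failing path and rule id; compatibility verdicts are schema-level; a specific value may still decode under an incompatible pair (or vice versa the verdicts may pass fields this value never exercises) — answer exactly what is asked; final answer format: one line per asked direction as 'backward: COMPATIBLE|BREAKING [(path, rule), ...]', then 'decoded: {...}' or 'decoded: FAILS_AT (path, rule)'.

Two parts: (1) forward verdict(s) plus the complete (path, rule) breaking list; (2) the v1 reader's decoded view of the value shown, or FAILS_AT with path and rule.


forward: BREAKING [(checksum, R3), (geo.avatar, R3), (geo.duration, R2)]; decoded: FAILS_AT (checksum, R3)

arrows below run writer -> reader for Event
forward pass over Event, reader schema v1, writer schema v2:
  geo: Address -> Address, writer required; from geo
  name: string -> string, writer optional; from name
  checksum: float32 -> bytes, writer required; from checksum
  balance: float32 -> float32, writer required; from balance
  rating: float32 -> float32, writer optional; from latitude
  enabled: bool -> bool, writer required; from enabled
  geo.owner: no writer-side match
  geo.avatar: string -> bytes, writer optional; from geo.avatar
  geo.attempts: int64 -> int64, writer optional; from geo.seq
  geo.duration: no writer-side match
  writer field geo.duration has no reader counterpart
  rule R3 violated at checksum
  rule R3 violated at geo.avatar
  rule R2 violated at geo.duration
  => forward: BREAKING (3)
decoding the Event value with the v1 reader:
  geo.owner := null (absent, optional -> null)
  geo.avatar := null (absent, optional -> null)
  geo.attempts := 40 (from writer seq)
  geo.duration := null (absent, optional -> null)
  name := null (absent, optional -> null)
  read fails at checksum under R3
  => FAILS_AT (checksum, R3)
ruling out the remaining Event differences:
  renamed field rating to latitude in record Event (alias rating declared on the renamed field) -> inert for the asked Event verdict: nothing fires
  removed field owner from record Address -> its effect on Event is confined to the backward direction, not asked
  renamed field attempts to seq in record Address -> inert for the asked Event verdict: nothing fires


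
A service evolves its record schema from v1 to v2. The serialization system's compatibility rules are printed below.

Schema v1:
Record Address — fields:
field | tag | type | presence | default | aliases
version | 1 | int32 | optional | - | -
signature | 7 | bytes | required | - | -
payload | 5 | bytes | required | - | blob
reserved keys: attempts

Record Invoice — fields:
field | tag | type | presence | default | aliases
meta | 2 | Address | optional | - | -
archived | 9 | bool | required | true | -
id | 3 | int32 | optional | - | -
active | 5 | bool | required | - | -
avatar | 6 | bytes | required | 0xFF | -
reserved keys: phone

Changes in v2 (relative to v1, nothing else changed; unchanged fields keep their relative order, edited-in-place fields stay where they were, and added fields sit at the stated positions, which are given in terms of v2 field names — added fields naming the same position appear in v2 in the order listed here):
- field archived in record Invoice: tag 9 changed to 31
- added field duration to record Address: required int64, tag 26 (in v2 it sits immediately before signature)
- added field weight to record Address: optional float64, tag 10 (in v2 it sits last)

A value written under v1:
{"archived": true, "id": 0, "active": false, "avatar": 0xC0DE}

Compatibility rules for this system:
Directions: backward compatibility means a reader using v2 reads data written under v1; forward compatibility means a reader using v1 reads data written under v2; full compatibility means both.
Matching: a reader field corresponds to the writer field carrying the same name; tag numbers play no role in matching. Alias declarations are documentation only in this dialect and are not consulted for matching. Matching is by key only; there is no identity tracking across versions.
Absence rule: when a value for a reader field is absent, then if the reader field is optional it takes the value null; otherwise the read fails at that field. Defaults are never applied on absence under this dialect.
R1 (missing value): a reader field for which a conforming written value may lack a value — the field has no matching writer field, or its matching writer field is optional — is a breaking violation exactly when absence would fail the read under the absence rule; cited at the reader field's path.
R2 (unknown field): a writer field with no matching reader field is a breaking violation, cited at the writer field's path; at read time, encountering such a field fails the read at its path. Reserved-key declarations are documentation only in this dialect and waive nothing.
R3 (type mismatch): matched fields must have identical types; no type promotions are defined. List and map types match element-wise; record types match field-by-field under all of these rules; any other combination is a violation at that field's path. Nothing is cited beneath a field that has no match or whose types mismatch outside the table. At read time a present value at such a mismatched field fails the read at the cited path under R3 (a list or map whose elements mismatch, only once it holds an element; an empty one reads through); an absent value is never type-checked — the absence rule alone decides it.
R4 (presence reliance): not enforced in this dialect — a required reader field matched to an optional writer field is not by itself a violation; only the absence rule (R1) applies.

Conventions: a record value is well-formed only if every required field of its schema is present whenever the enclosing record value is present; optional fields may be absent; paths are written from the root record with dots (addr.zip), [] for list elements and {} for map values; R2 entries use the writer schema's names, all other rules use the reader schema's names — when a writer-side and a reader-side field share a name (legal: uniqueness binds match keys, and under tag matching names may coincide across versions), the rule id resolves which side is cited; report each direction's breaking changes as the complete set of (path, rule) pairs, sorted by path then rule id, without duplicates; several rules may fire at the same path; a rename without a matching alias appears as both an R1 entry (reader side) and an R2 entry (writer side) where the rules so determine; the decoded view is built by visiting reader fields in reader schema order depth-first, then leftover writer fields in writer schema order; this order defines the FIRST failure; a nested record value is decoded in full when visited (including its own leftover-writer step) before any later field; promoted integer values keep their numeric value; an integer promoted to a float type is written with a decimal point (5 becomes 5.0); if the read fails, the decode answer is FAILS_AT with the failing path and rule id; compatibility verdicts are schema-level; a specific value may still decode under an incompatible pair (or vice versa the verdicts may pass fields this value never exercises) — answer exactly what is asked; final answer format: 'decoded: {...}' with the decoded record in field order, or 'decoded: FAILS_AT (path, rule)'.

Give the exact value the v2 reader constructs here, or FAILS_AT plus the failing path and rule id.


decoded: {"meta": null, "archived": true, "id": 0, "active": false, "avatar": 0xC0DE}

each type pair in Invoice: writer, then reader
decode (reader v2):
  meta := null (missing; optional => null)
  archived := true
  id := 0
  active := false
  avatar := 0xC0DE
  => decoded: {"meta": null, "archived": true, "id": 0, "active": false, "avatar": 0xC0DE}
the other Invoice changes do not affect what is asked:
  field archived in record Invoice: tag 9 changed to 31 -> triggers nothing under the printed rules; the Invoice answer is the same either way
  added field weight to record Address: optional float64, tag 10 (in v2 it sits last) -> changes Invoice's schema-level verdicts only — the decode of this value is the same
  added field duration to record Address: required int64, tag 26 (in v2 it sits immediately before signature) -> changes Invoice's schema-level verdicts only — the decode of this value is the same


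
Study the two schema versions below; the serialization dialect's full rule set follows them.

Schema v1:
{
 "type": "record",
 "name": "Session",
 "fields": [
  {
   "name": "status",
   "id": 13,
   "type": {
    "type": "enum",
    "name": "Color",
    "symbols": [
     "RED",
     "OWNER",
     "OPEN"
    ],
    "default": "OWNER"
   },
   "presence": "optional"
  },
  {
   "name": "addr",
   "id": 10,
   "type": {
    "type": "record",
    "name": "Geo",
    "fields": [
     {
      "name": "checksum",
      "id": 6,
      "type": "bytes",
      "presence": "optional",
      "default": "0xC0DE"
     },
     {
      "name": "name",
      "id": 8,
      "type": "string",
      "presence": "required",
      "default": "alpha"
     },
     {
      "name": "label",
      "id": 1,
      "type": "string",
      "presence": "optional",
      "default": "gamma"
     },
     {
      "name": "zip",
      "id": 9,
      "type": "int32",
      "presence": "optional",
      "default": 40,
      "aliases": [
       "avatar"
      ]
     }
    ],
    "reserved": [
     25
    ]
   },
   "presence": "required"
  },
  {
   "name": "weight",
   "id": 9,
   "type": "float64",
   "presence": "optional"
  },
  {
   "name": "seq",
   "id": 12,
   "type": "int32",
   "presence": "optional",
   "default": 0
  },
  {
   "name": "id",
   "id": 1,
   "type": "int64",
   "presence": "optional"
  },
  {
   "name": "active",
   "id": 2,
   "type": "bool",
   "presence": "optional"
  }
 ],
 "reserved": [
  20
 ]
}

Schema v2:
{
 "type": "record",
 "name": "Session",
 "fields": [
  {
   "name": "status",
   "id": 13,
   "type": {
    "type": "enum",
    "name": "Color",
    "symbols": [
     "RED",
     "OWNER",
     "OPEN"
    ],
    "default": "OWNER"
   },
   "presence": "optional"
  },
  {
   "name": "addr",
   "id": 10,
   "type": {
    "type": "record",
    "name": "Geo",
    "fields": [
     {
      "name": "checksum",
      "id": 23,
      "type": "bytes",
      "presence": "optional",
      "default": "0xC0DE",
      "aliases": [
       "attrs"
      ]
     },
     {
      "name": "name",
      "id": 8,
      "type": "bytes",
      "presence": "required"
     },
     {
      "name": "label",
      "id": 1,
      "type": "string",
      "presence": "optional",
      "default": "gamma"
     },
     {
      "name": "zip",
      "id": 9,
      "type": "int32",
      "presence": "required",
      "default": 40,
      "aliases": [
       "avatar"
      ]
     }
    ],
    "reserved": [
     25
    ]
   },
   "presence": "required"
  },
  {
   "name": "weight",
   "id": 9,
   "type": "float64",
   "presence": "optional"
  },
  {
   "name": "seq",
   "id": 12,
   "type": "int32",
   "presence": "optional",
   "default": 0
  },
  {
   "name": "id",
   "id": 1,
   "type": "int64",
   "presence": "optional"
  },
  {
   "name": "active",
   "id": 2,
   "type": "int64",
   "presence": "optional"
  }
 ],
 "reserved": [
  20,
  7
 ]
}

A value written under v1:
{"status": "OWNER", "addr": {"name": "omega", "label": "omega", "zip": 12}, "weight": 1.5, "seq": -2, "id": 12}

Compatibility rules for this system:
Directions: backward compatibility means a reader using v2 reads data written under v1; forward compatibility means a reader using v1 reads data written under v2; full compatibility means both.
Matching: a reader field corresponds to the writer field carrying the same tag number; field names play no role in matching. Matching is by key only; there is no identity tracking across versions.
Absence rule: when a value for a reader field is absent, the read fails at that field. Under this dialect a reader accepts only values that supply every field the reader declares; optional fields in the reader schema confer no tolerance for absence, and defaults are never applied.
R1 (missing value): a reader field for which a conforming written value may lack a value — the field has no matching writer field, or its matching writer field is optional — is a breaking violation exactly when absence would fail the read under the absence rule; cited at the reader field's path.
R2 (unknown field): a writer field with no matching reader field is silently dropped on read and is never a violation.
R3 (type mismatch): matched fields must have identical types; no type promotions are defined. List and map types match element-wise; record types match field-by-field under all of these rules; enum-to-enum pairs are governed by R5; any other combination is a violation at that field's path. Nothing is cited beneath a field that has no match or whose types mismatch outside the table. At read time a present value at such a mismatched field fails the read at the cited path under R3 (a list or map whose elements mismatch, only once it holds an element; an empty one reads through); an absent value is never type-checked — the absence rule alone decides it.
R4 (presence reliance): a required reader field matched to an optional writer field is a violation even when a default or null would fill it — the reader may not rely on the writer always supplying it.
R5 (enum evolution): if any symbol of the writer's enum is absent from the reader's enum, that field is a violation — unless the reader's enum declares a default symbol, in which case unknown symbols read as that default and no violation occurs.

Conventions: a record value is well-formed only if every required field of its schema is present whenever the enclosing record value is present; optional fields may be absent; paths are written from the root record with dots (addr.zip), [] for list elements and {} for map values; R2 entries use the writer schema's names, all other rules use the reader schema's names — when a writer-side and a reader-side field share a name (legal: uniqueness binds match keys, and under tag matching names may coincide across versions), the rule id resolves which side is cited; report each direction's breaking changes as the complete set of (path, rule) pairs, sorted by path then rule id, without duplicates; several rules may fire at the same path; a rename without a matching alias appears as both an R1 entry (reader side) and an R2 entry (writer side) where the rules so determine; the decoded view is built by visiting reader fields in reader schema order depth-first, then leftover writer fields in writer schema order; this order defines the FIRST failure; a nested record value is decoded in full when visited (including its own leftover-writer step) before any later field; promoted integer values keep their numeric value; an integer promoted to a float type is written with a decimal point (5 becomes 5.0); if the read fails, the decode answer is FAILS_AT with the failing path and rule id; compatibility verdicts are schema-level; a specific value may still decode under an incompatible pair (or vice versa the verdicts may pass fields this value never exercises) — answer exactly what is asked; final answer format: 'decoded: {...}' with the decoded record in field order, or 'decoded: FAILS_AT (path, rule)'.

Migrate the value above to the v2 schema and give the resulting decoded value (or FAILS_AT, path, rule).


decoded: FAILS_AT (addr.checksum, R1)

the writer's type comes first in each Session pair
migrating the Session value to v2:
  status := "OWNER"
  read fails at addr.checksum under R1 (no fill)
  => FAILS_AT (addr.checksum, R1)
ruling out the remaining Session differences:
  field name in record Geo: type string changed to bytes (its default is dropped) -> a verdict-level change on Session — the shown value reads the same
  field active in record Session: type bool changed to int64 -> a verdict-level change on Session — the shown value reads the same
  field zip in record Geo: optional changed to required -> a verdict-level change on Session — the shown value reads the same


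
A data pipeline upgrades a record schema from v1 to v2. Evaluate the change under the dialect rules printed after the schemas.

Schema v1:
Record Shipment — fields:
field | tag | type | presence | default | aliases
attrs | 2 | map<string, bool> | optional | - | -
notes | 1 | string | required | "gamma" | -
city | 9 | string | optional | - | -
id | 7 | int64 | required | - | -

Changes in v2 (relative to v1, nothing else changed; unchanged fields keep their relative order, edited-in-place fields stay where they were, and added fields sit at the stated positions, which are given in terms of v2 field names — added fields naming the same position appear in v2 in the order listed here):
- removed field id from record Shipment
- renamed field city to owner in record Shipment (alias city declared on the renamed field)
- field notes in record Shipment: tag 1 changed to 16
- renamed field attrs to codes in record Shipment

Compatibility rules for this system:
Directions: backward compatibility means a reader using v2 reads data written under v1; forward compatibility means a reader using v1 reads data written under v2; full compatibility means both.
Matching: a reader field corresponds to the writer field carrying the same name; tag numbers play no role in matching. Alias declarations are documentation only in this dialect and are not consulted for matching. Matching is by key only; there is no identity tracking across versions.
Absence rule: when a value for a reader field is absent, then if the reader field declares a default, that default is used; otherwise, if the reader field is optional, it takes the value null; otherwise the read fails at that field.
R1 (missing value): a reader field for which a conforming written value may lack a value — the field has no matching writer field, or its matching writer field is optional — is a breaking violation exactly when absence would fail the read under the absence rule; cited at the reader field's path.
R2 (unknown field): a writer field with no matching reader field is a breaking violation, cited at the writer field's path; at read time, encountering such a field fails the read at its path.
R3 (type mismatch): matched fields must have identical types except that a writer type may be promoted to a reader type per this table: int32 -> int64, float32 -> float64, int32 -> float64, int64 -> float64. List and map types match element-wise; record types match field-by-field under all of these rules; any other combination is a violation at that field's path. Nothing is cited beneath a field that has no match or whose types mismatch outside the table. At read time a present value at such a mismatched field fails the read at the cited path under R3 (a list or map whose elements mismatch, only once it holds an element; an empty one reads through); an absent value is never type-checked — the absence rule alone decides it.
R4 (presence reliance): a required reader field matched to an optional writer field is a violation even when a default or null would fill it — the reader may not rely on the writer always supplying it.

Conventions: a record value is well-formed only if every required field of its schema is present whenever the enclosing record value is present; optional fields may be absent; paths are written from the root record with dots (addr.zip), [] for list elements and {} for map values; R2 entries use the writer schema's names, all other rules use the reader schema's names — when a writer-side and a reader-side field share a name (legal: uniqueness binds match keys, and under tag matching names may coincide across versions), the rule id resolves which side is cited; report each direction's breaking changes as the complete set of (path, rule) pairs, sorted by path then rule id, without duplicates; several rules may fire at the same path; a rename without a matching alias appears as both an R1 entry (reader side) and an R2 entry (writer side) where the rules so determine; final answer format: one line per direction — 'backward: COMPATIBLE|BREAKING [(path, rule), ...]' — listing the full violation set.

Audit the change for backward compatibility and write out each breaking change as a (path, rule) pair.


backward: BREAKING [(attrs, R2), (city, R2), (id, R2)]

the writer's type comes first in each Shipment pair
backward pass over Shipment, reader schema v2, writer schema v1:
  no writer field matches reader codes
  string -> string, writer required: notes aligns to notes
  no writer field matches reader owner
  leftover writer field: attrs
  leftover writer field: city
  leftover writer field: id
  breaking: (attrs, R2)
  breaking: (city, R2)
  breaking: (id, R2)
  => backward verdict for Shipment: BREAKING, 3 violation(s)
checking off the Shipment differences that do not matter here:
  field notes in record Shipment: tag 1 changed to 16 -> no rule fires on it in Shipment's dialect; the asked verdict holds
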